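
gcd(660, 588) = 12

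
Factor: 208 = 2^4 * 13^1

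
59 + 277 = 336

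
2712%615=252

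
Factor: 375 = 3^1*5^3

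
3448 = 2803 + 645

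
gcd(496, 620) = 124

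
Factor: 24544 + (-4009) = 3^1*5^1*37^2 = 20535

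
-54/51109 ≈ -0.00106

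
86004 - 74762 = 11242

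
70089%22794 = 1707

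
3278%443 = 177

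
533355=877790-344435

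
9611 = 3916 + 5695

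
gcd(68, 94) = 2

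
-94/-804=47/402 ≈ 0.117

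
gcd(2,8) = 2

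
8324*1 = 8324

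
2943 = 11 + 2932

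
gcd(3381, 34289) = 1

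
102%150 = 102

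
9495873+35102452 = 44598325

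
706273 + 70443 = 776716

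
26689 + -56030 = -29341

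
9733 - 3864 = 5869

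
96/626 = 48/313 ≈ 0.153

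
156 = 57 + 99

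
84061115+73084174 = 157145289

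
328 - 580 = -252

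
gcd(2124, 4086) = 18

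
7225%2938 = 1349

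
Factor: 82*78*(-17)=-1*2^2*3^1*13^1*17^1*41^1=-108732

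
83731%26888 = 3067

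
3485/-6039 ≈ -0.577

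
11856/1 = 11856 = 11856.00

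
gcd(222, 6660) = 222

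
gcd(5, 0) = 5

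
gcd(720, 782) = 2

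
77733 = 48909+28824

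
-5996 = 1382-7378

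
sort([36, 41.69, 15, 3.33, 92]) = [3.33, 15, 36, 41.69, 92]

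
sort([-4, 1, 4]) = [-4, 1, 4]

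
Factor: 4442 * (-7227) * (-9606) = 2^2 * 3^3 * 11^1 * 73^1 * 1601^1 * 2221^1 = 308375020404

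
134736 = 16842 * 8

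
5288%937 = 603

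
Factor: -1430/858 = -1*3^(-1)*5^1 = -5/3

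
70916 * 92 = 6524272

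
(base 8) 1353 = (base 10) 747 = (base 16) 2eb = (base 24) 173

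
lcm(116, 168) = 4872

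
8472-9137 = -665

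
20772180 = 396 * 52455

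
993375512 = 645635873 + 347739639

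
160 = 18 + 142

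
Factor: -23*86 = -1*2^1*23^1*43^1 = -1978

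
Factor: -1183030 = -1 * 2^1 * 5^1 * 17^1 * 6959^1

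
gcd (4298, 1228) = 614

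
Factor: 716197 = 23^1*31139^1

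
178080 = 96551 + 81529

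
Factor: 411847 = 37^1*11131^1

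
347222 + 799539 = 1146761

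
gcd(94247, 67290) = 1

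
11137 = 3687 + 7450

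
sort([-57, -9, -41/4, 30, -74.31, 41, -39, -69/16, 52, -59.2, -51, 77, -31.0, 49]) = [-74.31, -59.2, -57, -51, -39, -31.0, -41/4, -9, -69/16, 30, 41, 49, 52, 77]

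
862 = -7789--8651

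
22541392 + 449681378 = 472222770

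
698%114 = 14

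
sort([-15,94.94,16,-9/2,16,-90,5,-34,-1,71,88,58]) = [-90,-34,-15,-9/2,-1,5,16,16,58,71,88,94.94]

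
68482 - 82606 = -14124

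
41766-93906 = -52140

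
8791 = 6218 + 2573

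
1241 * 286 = 354926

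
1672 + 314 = 1986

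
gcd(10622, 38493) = 47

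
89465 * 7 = 626255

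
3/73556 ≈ 0.0000408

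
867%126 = 111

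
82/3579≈0.0229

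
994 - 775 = 219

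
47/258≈0.182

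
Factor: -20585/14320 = -1*2^(-4)*23^1 = -23/16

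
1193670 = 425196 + 768474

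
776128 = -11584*(-67)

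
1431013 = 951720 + 479293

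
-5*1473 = -7365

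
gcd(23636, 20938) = 38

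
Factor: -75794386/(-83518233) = 2^1*3^(-1)*1049^(-1)*26539^(-1)*37897193^1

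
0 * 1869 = 0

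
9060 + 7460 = 16520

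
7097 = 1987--5110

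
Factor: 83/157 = 83^1*157^(-1)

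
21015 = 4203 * 5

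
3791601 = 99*38299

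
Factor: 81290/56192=2^(-6) * 5^1 * 11^1 * 439^(-1) * 739^1=40645/28096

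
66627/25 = 2665 + 2/25 = 2665.08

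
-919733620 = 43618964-963352584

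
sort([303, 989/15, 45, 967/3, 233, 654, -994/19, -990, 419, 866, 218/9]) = [-990, -994/19, 218/9, 45, 989/15, 233, 303, 967/3, 419, 654, 866]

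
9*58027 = 522243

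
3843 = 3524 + 319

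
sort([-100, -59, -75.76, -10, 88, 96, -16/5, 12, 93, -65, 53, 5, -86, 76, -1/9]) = [-100, -86, -75.76, -65, -59, -10, -16/5, -1/9, 5, 12, 53, 76, 88, 93, 96]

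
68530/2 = 34265 = 34265.00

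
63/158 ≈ 0.399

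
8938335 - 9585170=-646835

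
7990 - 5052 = 2938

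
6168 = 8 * 771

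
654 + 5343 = 5997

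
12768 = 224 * 57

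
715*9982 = 7137130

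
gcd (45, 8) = 1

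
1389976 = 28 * 49642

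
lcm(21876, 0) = 0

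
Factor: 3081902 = 2^1 * 277^1 * 5563^1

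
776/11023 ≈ 0.0704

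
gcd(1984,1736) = 248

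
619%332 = 287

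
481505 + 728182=1209687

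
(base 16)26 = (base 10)38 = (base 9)42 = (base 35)13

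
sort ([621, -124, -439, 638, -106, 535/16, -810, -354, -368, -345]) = [-810, -439, -368, -354, -345, -124, -106, 535/16, 621, 638]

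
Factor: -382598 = -1 * 2^1 * 191299^1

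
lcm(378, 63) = 378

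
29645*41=1215445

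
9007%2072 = 719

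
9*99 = 891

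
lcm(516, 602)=3612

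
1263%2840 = 1263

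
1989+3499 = 5488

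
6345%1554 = 129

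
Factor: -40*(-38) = 2^4*5^1*19^1 = 1520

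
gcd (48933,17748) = 9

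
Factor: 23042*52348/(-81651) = -1*2^3*3^(-1)*17^(-1)*23^1*41^1*281^1*569^1*1601^(-1) = -1206202616/81651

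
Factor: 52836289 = 11^1 * 17^1 * 29^1 * 9743^1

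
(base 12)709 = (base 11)845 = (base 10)1017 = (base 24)1i9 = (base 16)3f9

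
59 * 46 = 2714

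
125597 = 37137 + 88460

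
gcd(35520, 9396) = 12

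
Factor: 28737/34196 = 2^(-2)*3^2*31^1*83^(-1) = 279/332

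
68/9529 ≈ 0.00714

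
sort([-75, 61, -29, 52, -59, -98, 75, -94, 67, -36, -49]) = [-98, -94, -75, -59, -49, -36, -29, 52, 61, 67, 75]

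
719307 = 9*79923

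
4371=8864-4493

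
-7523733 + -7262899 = -14786632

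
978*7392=7229376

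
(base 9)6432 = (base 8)11167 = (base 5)122402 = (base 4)1021313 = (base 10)4727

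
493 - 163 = 330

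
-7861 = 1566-9427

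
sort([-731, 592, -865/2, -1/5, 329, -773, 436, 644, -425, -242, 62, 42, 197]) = [-773, -731, -865/2, -425, -242, -1/5, 42, 62, 197, 329, 436, 592, 644]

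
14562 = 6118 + 8444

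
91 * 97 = 8827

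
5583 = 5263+320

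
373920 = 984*380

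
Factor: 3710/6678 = 3^(-2) * 5^1 = 5/9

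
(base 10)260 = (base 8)404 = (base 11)217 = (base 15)125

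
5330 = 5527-197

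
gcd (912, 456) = 456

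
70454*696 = 49035984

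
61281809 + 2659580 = 63941389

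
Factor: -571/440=-1*2^(-3)*5^(-1)*11^(-1)*571^1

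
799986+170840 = 970826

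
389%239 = 150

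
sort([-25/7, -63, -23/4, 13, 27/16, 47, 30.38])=[-63, -23/4, -25/7, 27/16, 13, 30.38, 47]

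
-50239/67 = -749 - 56/67 ≈ -749.84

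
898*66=59268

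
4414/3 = 1471 + 1/3 ≈ 1471.33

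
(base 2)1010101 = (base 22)3j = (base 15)5a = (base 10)85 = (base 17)50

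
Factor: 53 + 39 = 2^2 * 23^1 = 92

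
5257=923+4334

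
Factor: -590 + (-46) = -1 * 2^2 * 3^1 * 53^1 = -636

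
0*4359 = 0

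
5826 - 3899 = 1927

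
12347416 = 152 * 81233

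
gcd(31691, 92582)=1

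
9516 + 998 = 10514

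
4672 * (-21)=-98112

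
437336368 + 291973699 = 729310067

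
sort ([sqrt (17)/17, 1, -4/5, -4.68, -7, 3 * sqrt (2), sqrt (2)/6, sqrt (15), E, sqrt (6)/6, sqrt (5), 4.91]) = [-7, -4.68, -4/5, sqrt (2)/6, sqrt (17)/17, sqrt (6)/6, 1, sqrt (5), E, sqrt (15), 3 * sqrt (2), 4.91]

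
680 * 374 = 254320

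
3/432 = 1/144 ≈ 0.00694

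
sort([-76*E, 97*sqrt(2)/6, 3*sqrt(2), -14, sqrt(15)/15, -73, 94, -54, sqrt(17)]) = [-76*E, -73, -54, -14, sqrt(15)/15, sqrt(17), 3*sqrt(2), 97*sqrt(2)/6, 94]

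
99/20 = 4 + 19/20 = 4.95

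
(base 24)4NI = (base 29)3C3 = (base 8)5472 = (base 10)2874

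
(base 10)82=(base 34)2e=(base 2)1010010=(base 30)2m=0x52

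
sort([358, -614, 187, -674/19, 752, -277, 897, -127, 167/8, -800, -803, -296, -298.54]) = [-803, -800, -614, -298.54, -296, -277, -127, -674/19, 167/8, 187, 358, 752, 897]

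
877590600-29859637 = 847730963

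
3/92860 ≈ 0.0000323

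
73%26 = 21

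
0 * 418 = 0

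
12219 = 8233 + 3986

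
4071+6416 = 10487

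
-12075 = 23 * (-525)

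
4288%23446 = 4288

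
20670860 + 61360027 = 82030887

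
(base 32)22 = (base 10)66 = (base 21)33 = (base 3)2110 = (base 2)1000010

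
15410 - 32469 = -17059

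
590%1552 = 590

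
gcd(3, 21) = 3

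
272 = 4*68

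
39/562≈0.0694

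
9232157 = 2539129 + 6693028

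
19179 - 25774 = -6595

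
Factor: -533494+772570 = 2^2*3^2*29^1*229^1 = 239076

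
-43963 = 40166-84129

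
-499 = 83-582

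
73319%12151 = 413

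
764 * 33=25212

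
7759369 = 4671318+3088051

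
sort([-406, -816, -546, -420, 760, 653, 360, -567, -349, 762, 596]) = [-816, -567, -546, -420, -406, -349, 360, 596, 653, 760, 762]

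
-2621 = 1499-4120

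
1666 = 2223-557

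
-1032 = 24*(-43)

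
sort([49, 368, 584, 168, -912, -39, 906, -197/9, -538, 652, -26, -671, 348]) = [-912, -671, -538, -39, -26, -197/9, 49, 168, 348, 368, 584, 652, 906]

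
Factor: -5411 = -1*7^1*773^1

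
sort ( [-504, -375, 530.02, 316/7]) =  [-504, -375, 316/7, 530.02]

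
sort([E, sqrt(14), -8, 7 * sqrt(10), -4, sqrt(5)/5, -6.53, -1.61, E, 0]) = [-8, -6.53, -4, -1.61, 0, sqrt(5)/5, E, E, sqrt(14), 7 * sqrt(10)]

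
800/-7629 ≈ -0.105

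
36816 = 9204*4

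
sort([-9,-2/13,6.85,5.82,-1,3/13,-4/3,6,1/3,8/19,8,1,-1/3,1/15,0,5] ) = [-9,-4/3,-1,-1/3,-2/13,0,1/15,3/13,1/3,8/19,1,5,5.82,6,6.85,8] 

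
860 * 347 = 298420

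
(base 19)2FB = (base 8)1772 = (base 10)1018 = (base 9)1351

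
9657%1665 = 1332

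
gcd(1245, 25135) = 5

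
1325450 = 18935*70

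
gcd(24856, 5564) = 52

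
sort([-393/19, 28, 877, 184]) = [-393/19, 28, 184, 877]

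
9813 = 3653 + 6160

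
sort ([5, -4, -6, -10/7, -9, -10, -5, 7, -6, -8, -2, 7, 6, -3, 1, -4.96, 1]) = [-10, -9, -8, -6, -6, -5, -4.96, -4, -3, -2, -10/7, 1, 1, 5, 6, 7, 7]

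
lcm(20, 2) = 20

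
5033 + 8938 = 13971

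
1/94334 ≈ 0.0000106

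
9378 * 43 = 403254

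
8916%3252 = 2412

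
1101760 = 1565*704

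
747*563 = 420561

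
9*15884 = 142956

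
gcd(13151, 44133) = 1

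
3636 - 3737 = -101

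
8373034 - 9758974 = -1385940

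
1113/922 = 1 + 191/922≈1.21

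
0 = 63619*0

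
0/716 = 0 = 0.00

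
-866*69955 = -60581030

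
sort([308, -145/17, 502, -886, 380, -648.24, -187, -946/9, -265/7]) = [-886, -648.24, -187, -946/9, -265/7, -145/17, 308, 380, 502]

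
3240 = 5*648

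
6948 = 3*2316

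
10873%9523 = 1350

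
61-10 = 51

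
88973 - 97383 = -8410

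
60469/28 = 2159+17/28 ≈ 2159.61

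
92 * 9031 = 830852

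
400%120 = 40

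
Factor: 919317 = 3^1*7^1*43777^1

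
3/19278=1/6426 ≈ 0.000156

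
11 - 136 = -125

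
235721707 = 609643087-373921380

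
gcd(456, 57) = 57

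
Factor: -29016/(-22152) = 3^1*31^1*71^(-1) = 93/71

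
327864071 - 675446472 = -347582401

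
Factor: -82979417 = -1 * 89^1 * 932353^1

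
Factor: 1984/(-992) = -1*2^1 = -2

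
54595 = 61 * 895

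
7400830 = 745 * 9934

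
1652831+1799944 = 3452775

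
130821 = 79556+51265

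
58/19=3 + 1/19 ≈ 3.05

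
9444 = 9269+175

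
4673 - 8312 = -3639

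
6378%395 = 58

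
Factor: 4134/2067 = 2^1 = 2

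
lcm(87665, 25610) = 2279290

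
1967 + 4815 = 6782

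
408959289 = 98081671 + 310877618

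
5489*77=422653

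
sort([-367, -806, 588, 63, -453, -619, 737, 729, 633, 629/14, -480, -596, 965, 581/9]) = [-806, -619, -596, -480, -453, -367, 629/14, 63, 581/9, 588, 633, 729, 737, 965]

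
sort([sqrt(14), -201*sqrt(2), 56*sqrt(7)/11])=[-201*sqrt(2), sqrt(14), 56*sqrt(7)/11]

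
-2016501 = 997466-3013967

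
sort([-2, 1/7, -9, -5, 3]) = [-9, -5, -2, 1/7, 3]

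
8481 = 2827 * 3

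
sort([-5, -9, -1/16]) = [-9, -5, -1/16]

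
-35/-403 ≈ 0.0868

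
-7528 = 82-7610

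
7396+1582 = 8978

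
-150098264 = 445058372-595156636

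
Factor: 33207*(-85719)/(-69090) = 2^(-1)*3^1*5^(-1)*7^(-2)*47^(-1)*11069^1*28573^1 = 948823611/23030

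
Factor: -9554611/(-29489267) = 11^1*139^(-1)*269^1*353^(-1)*601^(-1)*3229^1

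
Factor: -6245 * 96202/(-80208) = 2^(-3) * 3^(-2) * 5^1 * 103^1 * 467^1 * 557^(-1) * 1249^1 = 300390745/40104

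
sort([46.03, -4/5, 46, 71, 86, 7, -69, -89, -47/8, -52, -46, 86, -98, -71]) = [-98, -89, -71, -69, -52, -46, -47/8, -4/5, 7, 46, 46.03, 71, 86, 86]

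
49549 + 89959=139508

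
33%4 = 1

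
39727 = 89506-49779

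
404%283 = 121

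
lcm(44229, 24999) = 574977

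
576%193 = 190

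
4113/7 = 587 + 4/7 ≈ 587.57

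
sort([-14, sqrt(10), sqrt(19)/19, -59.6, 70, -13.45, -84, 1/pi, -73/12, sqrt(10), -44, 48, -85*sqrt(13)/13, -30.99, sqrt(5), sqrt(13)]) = [-84, -59.6, -44, -30.99, -85*sqrt(13)/13, -14, -13.45, -73/12, sqrt(19)/19, 1/pi, sqrt(5), sqrt(10), sqrt(10), sqrt(13), 48, 70]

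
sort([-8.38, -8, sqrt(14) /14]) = [-8.38, -8, sqrt(14) /14]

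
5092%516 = 448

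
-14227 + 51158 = 36931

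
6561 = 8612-2051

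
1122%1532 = 1122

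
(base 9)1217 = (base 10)907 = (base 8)1613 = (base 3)1020121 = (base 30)107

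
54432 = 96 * 567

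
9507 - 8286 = 1221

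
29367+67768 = 97135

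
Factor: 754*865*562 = 2^2*5^1*13^1*29^1*173^1*281^1 = 366542020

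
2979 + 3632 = 6611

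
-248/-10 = 124/5 = 24.80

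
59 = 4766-4707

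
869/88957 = 79/8087 ≈ 0.00977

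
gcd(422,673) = 1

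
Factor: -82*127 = -1*2^1*41^1*127^1 = -10414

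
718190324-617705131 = 100485193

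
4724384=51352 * 92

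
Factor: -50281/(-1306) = 2^(-1)*7^1*11^1 = 77/2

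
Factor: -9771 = -1 * 3^1 * 3257^1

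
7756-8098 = -342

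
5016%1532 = 420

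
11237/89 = 126 + 23/89 ≈ 126.26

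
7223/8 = 902 + 7/8 ≈ 902.88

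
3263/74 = 44 + 7/74 ≈ 44.09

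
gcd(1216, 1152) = 64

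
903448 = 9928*91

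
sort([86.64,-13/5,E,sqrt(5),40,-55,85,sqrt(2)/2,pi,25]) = [-55,-13/5,sqrt(2)/2,sqrt(5),E,pi,25,40,85,86.64]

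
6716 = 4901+1815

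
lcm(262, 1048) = 1048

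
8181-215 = 7966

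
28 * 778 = 21784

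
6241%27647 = 6241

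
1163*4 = 4652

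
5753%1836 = 245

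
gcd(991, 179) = 1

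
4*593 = 2372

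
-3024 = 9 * (-336)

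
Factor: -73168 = -1*2^4*17^1*269^1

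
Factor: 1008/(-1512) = -1 * 2^1 * 3^(-1) = -2/3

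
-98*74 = -7252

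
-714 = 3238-3952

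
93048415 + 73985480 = 167033895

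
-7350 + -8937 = -16287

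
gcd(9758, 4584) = 2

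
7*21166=148162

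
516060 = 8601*60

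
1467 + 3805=5272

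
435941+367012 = 802953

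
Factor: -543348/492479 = -1 * 2^2 * 3^5 * 881^(-1) = -972/881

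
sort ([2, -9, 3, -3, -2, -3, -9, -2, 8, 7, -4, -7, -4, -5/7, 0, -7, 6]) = [-9, -9, -7, -7, -4, -4, -3, -3, -2, -2, -5/7, 0, 2, 3, 6, 7, 8]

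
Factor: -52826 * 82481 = -1 * 2^1 * 7^1 * 61^1 * 433^1 * 11783^1 = -4357141306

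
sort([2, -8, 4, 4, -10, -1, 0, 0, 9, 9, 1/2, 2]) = [-10, -8, -1, 0, 0, 1/2, 2, 2, 4, 4, 9, 9]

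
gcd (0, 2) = 2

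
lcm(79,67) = 5293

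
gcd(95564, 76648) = 4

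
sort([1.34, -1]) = [-1, 1.34]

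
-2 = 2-4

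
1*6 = 6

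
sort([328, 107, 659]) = [107, 328, 659]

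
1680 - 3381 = -1701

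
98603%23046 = 6419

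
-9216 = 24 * (-384)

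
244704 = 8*30588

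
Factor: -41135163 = -1*3^1*257^1*53353^1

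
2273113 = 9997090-7723977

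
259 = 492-233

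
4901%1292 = 1025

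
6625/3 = 2208 + 1/3 ≈ 2208.33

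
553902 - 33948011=-33394109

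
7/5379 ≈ 0.00130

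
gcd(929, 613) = 1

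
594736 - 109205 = 485531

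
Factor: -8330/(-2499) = 2^1*3^(-1)*5^1 = 10/3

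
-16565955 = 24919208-41485163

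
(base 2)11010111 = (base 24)8n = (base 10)215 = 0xd7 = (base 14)115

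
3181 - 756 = 2425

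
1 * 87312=87312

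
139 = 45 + 94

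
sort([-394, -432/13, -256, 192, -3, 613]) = [-394, -256, -432/13, -3, 192, 613]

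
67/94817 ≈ 0.000707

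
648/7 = 92 + 4/7 ≈ 92.57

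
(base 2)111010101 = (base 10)469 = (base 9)571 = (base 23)k9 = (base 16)1d5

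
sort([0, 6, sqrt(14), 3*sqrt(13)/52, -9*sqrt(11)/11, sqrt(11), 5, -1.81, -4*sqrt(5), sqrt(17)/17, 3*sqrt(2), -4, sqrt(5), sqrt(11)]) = [-4*sqrt(5), -4, -9*sqrt(11)/11, -1.81, 0, 3*sqrt(13)/52, sqrt(17)/17, sqrt(5), sqrt(11), sqrt(11), sqrt(14), 3*sqrt(2), 5, 6]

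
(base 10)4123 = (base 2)1000000011011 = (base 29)4q5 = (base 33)3pv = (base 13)1b52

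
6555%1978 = 621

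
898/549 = 1 + 349/549≈1.64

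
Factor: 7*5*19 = 5^1*7^1*19^1 = 665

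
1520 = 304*5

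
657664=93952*7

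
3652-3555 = 97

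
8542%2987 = 2568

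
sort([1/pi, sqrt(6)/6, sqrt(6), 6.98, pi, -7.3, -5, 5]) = [-7.3, -5, 1/pi, sqrt(6)/6, sqrt(6), pi, 5, 6.98]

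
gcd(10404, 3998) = 2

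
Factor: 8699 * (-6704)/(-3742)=2^3 * 419^1 * 1871^(-1) * 8699^1=29159048/1871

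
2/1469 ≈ 0.00136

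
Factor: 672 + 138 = 2^1 * 3^4 * 5^1 = 810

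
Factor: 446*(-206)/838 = -1*2^1*103^1*223^1*419^(-1) = -45938/419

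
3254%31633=3254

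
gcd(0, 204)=204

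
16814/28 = 1201/2 = 600.50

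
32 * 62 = 1984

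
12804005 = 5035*2543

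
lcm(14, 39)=546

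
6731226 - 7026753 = -295527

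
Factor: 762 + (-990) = -1*2^2*3^1*19^1 = -228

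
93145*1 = 93145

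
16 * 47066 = 753056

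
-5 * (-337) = 1685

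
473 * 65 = 30745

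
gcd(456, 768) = 24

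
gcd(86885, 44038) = 1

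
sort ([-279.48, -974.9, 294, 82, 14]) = [-974.9, -279.48, 14, 82, 294]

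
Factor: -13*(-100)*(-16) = -1*2^6*5^2*13^1 = -20800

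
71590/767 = 93 + 259/767 ≈ 93.34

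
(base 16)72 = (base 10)114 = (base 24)4i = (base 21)59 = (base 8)162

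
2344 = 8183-5839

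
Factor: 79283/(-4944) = -1*2^(-4)*3^(-1)*103^(-1)*79283^1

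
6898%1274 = 528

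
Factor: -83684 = -1*2^2*20921^1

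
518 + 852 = 1370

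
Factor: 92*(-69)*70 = -1*2^3*3^1*5^1*7^1*23^2 = -444360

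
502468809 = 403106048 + 99362761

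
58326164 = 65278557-6952393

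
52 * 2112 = 109824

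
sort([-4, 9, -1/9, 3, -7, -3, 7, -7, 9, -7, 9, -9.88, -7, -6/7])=[-9.88, -7, -7, -7, -7, -4, -3, -6/7, -1/9, 3, 7, 9, 9, 9]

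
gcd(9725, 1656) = 1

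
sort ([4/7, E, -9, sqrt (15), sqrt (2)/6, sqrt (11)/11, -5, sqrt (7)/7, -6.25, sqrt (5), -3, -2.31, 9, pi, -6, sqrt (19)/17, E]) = [-9, -6.25, -6, -5, -3, -2.31, sqrt (2)/6, sqrt (19)/17, sqrt (11)/11, sqrt (7)/7, 4/7, sqrt (5), E, E, pi, sqrt (15), 9]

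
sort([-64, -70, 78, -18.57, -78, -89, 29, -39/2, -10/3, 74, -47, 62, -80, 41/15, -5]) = [-89, -80, -78, -70, -64, -47, -39/2, -18.57, -5, -10/3, 41/15, 29, 62, 74, 78]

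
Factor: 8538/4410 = 3^(-1) * 5^(-1) * 7^(-2) * 1423^1 = 1423/735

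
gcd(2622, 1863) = 69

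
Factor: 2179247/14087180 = 2^ (-2)*5^ (-1)*7^1*17^1*233^ (-1)*3023^ (-1)*18313^1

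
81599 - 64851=16748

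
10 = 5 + 5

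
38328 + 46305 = 84633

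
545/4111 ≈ 0.133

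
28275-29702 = -1427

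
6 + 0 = 6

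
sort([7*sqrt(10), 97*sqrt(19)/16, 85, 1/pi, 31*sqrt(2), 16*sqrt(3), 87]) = [1/pi, 7*sqrt(10), 97*sqrt(19)/16, 16*sqrt(3), 31*sqrt(2), 85, 87]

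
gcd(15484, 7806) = 2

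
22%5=2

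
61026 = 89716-28690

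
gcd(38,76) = 38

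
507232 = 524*968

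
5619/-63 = -89 - 4/21 ≈ -89.19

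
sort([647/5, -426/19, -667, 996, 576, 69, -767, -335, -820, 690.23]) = [-820, -767, -667, -335, -426/19, 69, 647/5, 576, 690.23, 996]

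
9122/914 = 4561/457 ≈ 9.98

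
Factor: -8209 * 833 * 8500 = -1 * 2^2 * 5^3 * 7^2 * 17^2 * 8209^1 = -58123824500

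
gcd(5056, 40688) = 16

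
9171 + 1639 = 10810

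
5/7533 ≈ 0.000664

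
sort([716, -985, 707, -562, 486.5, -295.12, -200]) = [-985, -562, -295.12, -200, 486.5, 707, 716]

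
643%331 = 312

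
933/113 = 8 + 29/113 ≈ 8.26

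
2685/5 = 537 = 537.00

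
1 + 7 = 8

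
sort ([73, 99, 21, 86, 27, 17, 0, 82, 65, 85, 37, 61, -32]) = [-32, 0, 17, 21, 27, 37, 61, 65, 73, 82, 85, 86, 99]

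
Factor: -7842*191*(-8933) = 2^1*3^1*191^1*1307^1*8933^1 = 13380043926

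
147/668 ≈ 0.220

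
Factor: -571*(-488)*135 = 2^3*3^3*5^1*61^1*571^1 = 37617480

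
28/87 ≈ 0.322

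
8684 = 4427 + 4257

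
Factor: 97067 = 113^1*859^1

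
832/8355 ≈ 0.0996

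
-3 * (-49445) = 148335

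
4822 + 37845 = 42667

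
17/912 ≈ 0.0186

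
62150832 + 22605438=84756270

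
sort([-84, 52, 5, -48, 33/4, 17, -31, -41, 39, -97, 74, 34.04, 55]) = [-97, -84, -48, -41, -31, 5, 33/4, 17, 34.04, 39, 52, 55, 74]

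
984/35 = 28 + 4/35 ≈ 28.11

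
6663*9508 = 63351804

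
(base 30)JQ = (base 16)254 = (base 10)596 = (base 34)HI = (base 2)1001010100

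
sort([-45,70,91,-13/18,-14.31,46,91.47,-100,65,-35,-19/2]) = [-100,-45,-35,-14.31,-19/2,-13/18,46,65,70,91,91.47]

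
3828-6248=-2420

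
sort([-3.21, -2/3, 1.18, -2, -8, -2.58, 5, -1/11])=[-8, -3.21, -2.58, -2, -2/3, -1/11, 1.18, 5]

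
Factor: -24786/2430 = -1*3^1*5^(-1)*17^1 = -51/5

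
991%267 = 190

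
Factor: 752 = 2^4*47^1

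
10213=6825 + 3388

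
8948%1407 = 506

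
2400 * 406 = 974400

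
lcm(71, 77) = 5467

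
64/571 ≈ 0.112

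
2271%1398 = 873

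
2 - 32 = -30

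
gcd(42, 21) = 21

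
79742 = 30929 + 48813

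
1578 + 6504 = 8082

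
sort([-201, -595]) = [-595, -201]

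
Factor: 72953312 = 2^5*19^1*97^1*1237^1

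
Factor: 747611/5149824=2^(-7)*3^(-1)*13411^(-1)*747611^1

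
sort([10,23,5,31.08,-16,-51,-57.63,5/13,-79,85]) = [-79,-57.63,-51,-16,5/13,5,10,23,31.08,85]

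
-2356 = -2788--432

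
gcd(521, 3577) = 1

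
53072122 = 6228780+46843342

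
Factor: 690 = 2^1*3^1*5^1*23^1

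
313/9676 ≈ 0.0323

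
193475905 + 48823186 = 242299091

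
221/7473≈0.0296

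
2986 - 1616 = 1370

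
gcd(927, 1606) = 1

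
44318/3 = 14772 + 2/3 ≈ 14772.67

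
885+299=1184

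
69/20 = 3 + 9/20 = 3.45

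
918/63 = 14 + 4/7 ≈ 14.57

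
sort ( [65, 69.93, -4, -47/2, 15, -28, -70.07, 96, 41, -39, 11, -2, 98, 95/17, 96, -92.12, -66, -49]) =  [-92.12, -70.07, -66, -49, -39, -28, -47/2, -4, -2, 95/17, 11, 15, 41, 65, 69.93, 96, 96, 98]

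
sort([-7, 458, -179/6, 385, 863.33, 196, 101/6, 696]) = [-179/6, -7, 101/6, 196, 385, 458, 696, 863.33]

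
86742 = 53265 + 33477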